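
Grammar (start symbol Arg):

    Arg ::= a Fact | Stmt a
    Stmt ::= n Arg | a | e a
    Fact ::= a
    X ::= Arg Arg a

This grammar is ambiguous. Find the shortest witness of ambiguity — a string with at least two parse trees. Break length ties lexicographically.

length 2: a a has 2 parse trees

Two derivations of a a:
  Arg ⇒ a Fact ⇒ a a
  Arg ⇒ Stmt a ⇒ a a

a a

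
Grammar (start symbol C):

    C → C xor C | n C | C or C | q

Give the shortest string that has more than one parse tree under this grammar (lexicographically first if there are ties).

n q or q

length 1: no string has ≥2 trees
length 2: no string has ≥2 trees
length 3: no string has ≥2 trees
length 4: n q or q has 2 parse trees

Two derivations of n q or q:
  C ⇒ n C ⇒ n C or C ⇒ n q or C ⇒ n q or q
  C ⇒ C or C ⇒ n C or C ⇒ n q or C ⇒ n q or q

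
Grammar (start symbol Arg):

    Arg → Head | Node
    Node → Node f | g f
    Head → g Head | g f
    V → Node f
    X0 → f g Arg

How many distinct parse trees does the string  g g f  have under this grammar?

1

Parse trees for g g f:
  [Arg [Head g [Head g f]]]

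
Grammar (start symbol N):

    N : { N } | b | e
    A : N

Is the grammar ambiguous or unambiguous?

Unambiguous

(A is unreachable from N, so its rules don't affect L(N).) Each string is a nest of matched brackets around a single atom. An opening bracket forces the recursive rule; an atom forces the base rule.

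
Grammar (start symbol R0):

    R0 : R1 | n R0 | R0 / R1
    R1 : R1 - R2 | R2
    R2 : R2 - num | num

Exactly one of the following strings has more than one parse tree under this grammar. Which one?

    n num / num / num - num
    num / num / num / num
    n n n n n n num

n num / num / num - num

n num / num / num - num: 6 trees
num / num / num / num: 1 tree
n n n n n n num: 1 tree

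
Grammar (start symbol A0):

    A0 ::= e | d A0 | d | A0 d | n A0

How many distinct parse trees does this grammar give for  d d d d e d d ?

Parse trees for d d d d e d d (showing first 6 of 15):
  [A0 d [A0 d [A0 d [A0 d [A0 [A0 [A0 e] d] d]]]]]
  [A0 d [A0 d [A0 d [A0 [A0 d [A0 [A0 e] d]] d]]]]
  [A0 d [A0 d [A0 d [A0 [A0 [A0 d [A0 e]] d] d]]]]
  [A0 d [A0 d [A0 [A0 d [A0 d [A0 [A0 e] d]]] d]]]
  [A0 d [A0 d [A0 [A0 d [A0 [A0 d [A0 e]] d]] d]]]
  [A0 d [A0 d [A0 [A0 [A0 d [A0 d [A0 e]]] d] d]]]

15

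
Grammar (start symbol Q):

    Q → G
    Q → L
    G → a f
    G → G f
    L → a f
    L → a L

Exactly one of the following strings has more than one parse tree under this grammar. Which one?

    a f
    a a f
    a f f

a f

a f: 2 trees
a a f: 1 tree
a f f: 1 tree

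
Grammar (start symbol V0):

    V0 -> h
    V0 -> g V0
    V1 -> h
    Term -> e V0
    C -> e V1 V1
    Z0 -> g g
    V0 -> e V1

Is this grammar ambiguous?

(Term, Z0, C are unreachable from V0, so their rules don't affect L(V0).) The reachable rules are right-linear with at most one rule per (nonterminal, next-terminal) pair. Each input token forces the next rule, so parsing is deterministic.

Unambiguous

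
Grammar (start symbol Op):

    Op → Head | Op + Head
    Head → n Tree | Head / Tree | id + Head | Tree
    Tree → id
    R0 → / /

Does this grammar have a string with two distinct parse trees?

Ambiguous

Witness: id + id

Derivation 1: Op ⇒ Head ⇒ id + Head ⇒ id + Tree ⇒ id + id
Derivation 2: Op ⇒ Op + Head ⇒ Head + Head ⇒ Tree + Head ⇒ id + Head ⇒ id + Tree ⇒ id + id

Two distinct leftmost derivations for the same string.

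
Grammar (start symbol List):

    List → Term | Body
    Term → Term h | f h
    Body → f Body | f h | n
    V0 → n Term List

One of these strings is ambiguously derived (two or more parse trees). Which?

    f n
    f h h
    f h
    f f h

f n: 1 tree
f h h: 1 tree
f h: 2 trees
f f h: 1 tree

f h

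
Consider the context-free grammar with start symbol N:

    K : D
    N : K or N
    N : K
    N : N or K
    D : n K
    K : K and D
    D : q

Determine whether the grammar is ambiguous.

Witness: q or q

Derivation 1: N ⇒ K or N ⇒ D or N ⇒ q or N ⇒ q or K ⇒ q or D ⇒ q or q
Derivation 2: N ⇒ N or K ⇒ K or K ⇒ D or K ⇒ q or K ⇒ q or D ⇒ q or q

Two distinct leftmost derivations for the same string.

Ambiguous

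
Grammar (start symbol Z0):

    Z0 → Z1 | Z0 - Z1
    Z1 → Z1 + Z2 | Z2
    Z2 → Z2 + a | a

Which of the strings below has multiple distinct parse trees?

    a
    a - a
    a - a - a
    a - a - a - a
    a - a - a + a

a - a - a + a

a: 1 tree
a - a: 1 tree
a - a - a: 1 tree
a - a - a - a: 1 tree
a - a - a + a: 2 trees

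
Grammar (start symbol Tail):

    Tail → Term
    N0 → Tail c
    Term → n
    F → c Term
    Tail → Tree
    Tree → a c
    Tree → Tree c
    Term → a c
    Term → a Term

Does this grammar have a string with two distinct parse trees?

Witness: a c

Derivation 1: Tail ⇒ Term ⇒ a c
Derivation 2: Tail ⇒ Tree ⇒ a c

Two distinct leftmost derivations for the same string.

Ambiguous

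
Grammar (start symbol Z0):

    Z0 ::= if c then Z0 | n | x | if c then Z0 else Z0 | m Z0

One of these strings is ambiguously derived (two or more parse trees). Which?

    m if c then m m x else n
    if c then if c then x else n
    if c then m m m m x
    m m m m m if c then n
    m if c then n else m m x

m if c then m m x else n: 1 tree
if c then if c then x else n: 2 trees
if c then m m m m x: 1 tree
m m m m m if c then n: 1 tree
m if c then n else m m x: 1 tree

if c then if c then x else n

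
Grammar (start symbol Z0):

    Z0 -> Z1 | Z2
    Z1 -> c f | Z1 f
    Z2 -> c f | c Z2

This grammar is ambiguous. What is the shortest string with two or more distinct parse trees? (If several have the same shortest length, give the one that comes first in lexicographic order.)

length 2: c f has 2 parse trees

Two derivations of c f:
  Z0 ⇒ Z1 ⇒ c f
  Z0 ⇒ Z2 ⇒ c f

c f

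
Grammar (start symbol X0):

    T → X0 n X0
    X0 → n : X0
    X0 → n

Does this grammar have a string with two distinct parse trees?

Unambiguous

(T is unreachable from X0, so its rules don't affect L(X0).) The reachable grammar is A → atom sep A | atom. Each atom is followed by either the separator (recurse) or end-of-string (stop) — no choice point.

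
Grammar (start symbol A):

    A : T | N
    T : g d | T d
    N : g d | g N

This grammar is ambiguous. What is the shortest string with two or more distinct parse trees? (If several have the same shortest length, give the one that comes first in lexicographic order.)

g d

length 2: g d has 2 parse trees

Two derivations of g d:
  A ⇒ T ⇒ g d
  A ⇒ N ⇒ g d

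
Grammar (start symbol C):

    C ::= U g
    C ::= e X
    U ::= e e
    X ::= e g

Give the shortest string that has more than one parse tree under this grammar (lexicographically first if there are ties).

length 3: e e g has 2 parse trees

Two derivations of e e g:
  C ⇒ U g ⇒ e e g
  C ⇒ e X ⇒ e e g

e e g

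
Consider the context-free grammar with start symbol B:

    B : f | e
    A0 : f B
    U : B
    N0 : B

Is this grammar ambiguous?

(A0, U, N0 are unreachable from B, so their rules don't affect L(B).) Each reachable nonterminal has at most one production per leading terminal, and all productions are right-linear; the derivation is determined token-by-token.

Unambiguous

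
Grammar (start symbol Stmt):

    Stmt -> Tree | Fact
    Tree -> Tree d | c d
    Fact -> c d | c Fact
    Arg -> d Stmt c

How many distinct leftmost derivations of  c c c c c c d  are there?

Parse trees for c c c c c c d:
  [Stmt [Fact c [Fact c [Fact c [Fact c [Fact c [Fact c d]]]]]]]

1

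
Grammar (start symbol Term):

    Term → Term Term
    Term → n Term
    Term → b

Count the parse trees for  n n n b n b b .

18

Parse trees for n n n b n b b (showing first 6 of 18):
  [Term [Term n [Term n [Term n [Term b]]]] [Term [Term n [Term b]] [Term b]]]
  [Term [Term n [Term n [Term n [Term b]]]] [Term n [Term [Term b] [Term b]]]]
  [Term [Term [Term n [Term n [Term n [Term b]]]] [Term n [Term b]]] [Term b]]
  [Term [Term n [Term [Term n [Term n [Term b]]] [Term n [Term b]]]] [Term b]]
  [Term [Term n [Term n [Term [Term n [Term b]] [Term n [Term b]]]]] [Term b]]
  [Term [Term n [Term n [Term n [Term [Term b] [Term n [Term b]]]]]] [Term b]]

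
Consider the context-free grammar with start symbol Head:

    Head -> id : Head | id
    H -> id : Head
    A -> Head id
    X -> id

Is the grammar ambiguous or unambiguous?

Only Head is reachable from Head; ignoring the rest: The reachable grammar is A → atom sep A | atom. Each atom is followed by either the separator (recurse) or end-of-string (stop) — no choice point.

Unambiguous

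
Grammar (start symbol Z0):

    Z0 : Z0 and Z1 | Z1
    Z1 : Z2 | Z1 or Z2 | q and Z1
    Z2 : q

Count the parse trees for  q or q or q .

1

Parse trees for q or q or q:
  [Z0 [Z1 [Z1 [Z1 [Z2 q]] or [Z2 q]] or [Z2 q]]]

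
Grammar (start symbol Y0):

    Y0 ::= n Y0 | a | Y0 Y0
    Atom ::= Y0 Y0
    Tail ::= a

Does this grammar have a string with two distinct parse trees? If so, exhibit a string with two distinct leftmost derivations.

Witness: a a a

Derivation 1: Y0 ⇒ Y0 Y0 ⇒ a Y0 ⇒ a Y0 Y0 ⇒ a a Y0 ⇒ a a a
Derivation 2: Y0 ⇒ Y0 Y0 ⇒ Y0 Y0 Y0 ⇒ a Y0 Y0 ⇒ a a Y0 ⇒ a a a

Two distinct leftmost derivations for the same string.

Ambiguous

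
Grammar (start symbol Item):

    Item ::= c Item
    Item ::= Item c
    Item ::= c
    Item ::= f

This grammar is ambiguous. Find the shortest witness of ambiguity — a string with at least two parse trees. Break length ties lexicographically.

length 1: no string has ≥2 trees
length 2: c c has 2 parse trees

Two derivations of c c:
  Item ⇒ c Item ⇒ c c
  Item ⇒ Item c ⇒ c c

c c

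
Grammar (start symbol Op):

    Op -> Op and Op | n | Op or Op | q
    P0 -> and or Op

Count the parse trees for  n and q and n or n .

Parse trees for n and q and n or n:
  [Op [Op n] and [Op [Op q] and [Op [Op n] or [Op n]]]]
  [Op [Op n] and [Op [Op [Op q] and [Op n]] or [Op n]]]
  [Op [Op [Op n] and [Op q]] and [Op [Op n] or [Op n]]]
  [Op [Op [Op n] and [Op [Op q] and [Op n]]] or [Op n]]
  [Op [Op [Op [Op n] and [Op q]] and [Op n]] or [Op n]]

5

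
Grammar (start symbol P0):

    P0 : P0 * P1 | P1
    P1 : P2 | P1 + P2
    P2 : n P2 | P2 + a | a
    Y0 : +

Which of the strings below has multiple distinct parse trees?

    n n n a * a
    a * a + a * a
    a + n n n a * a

a * a + a * a

n n n a * a: 1 tree
a * a + a * a: 2 trees
a + n n n a * a: 1 tree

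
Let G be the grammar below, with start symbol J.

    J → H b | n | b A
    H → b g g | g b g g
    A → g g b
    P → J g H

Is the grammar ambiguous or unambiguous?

Ambiguous

Witness: b g g b

Derivation 1: J ⇒ H b ⇒ b g g b
Derivation 2: J ⇒ b A ⇒ b g g b

Two distinct leftmost derivations for the same string.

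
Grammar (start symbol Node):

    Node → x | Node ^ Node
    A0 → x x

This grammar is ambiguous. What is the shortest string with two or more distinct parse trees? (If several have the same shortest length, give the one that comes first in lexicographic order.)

length 1: no string has ≥2 trees
length 3: no string has ≥2 trees
length 5: x ^ x ^ x has 2 parse trees

Two derivations of x ^ x ^ x:
  Node ⇒ Node ^ Node ⇒ x ^ Node ⇒ x ^ Node ^ Node ⇒ x ^ x ^ Node ⇒ x ^ x ^ x
  Node ⇒ Node ^ Node ⇒ Node ^ Node ^ Node ⇒ x ^ Node ^ Node ⇒ x ^ x ^ Node ⇒ x ^ x ^ x

x ^ x ^ x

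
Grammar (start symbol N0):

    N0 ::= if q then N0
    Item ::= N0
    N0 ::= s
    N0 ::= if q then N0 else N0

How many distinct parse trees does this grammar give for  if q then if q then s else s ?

2

Parse trees for if q then if q then s else s:
  [N0 if q then [N0 if q then [N0 s] else [N0 s]]]
  [N0 if q then [N0 if q then [N0 s]] else [N0 s]]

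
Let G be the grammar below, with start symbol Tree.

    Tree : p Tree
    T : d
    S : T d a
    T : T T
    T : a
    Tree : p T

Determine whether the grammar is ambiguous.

Ambiguous

Witness: p a a a

Derivation 1: Tree ⇒ p T ⇒ p T T ⇒ p T T T ⇒ p a T T ⇒ p a a T ⇒ p a a a
Derivation 2: Tree ⇒ p T ⇒ p T T ⇒ p a T ⇒ p a T T ⇒ p a a T ⇒ p a a a

Two distinct leftmost derivations for the same string.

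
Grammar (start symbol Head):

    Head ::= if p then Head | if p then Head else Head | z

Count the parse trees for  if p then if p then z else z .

2

Parse trees for if p then if p then z else z:
  [Head if p then [Head if p then [Head z] else [Head z]]]
  [Head if p then [Head if p then [Head z]] else [Head z]]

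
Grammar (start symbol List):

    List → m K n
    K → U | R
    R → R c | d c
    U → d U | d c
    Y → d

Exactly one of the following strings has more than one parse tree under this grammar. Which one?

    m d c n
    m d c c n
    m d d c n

m d c n

m d c n: 2 trees
m d c c n: 1 tree
m d d c n: 1 tree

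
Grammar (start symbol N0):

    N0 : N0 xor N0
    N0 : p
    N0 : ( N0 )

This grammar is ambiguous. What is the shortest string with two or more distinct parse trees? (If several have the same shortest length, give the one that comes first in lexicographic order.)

length 1: no string has ≥2 trees
length 3: no string has ≥2 trees
length 5: p xor p xor p has 2 parse trees

Two derivations of p xor p xor p:
  N0 ⇒ N0 xor N0 ⇒ N0 xor N0 xor N0 ⇒ p xor N0 xor N0 ⇒ p xor p xor N0 ⇒ p xor p xor p
  N0 ⇒ N0 xor N0 ⇒ p xor N0 ⇒ p xor N0 xor N0 ⇒ p xor p xor N0 ⇒ p xor p xor p

p xor p xor p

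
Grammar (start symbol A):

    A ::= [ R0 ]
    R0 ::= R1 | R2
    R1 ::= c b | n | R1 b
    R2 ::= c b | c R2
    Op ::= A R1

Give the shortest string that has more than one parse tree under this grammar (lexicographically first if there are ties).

[ c b ]

length 3: no string has ≥2 trees
length 4: [ c b ] has 2 parse trees

Two derivations of [ c b ]:
  A ⇒ [ R0 ] ⇒ [ R1 ] ⇒ [ c b ]
  A ⇒ [ R0 ] ⇒ [ R2 ] ⇒ [ c b ]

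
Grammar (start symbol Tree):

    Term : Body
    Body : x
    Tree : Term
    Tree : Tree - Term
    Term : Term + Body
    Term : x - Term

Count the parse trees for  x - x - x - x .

8

Parse trees for x - x - x - x:
  [Tree [Term x - [Term x - [Term x - [Term [Body x]]]]]]
  [Tree [Tree [Term [Body x]]] - [Term x - [Term x - [Term [Body x]]]]]
  [Tree [Tree [Term x - [Term [Body x]]]] - [Term x - [Term [Body x]]]]
  [Tree [Tree [Tree [Term [Body x]]] - [Term [Body x]]] - [Term x - [Term [Body x]]]]
  [Tree [Tree [Term x - [Term x - [Term [Body x]]]]] - [Term [Body x]]]
  [Tree [Tree [Tree [Term [Body x]]] - [Term x - [Term [Body x]]]] - [Term [Body x]]]
  [Tree [Tree [Tree [Term x - [Term [Body x]]]] - [Term [Body x]]] - [Term [Body x]]]
  [Tree [Tree [Tree [Tree [Term [Body x]]] - [Term [Body x]]] - [Term [Body x]]] - [Term [Body x]]]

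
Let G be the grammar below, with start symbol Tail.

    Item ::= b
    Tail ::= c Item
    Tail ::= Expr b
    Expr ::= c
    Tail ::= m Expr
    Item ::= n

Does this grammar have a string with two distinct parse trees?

Witness: c b

Derivation 1: Tail ⇒ c Item ⇒ c b
Derivation 2: Tail ⇒ Expr b ⇒ c b

Two distinct leftmost derivations for the same string.

Ambiguous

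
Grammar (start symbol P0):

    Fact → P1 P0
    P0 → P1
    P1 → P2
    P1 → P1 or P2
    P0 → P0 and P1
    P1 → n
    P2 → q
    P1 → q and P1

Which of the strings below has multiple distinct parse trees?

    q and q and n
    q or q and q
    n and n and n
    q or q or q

q and q and n: 4 trees
q or q and q: 1 tree
n and n and n: 1 tree
q or q or q: 1 tree

q and q and n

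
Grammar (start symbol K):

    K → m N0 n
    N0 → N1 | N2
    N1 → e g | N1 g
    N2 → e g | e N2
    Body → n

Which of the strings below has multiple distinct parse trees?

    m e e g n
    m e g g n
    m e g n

m e g n

m e e g n: 1 tree
m e g g n: 1 tree
m e g n: 2 trees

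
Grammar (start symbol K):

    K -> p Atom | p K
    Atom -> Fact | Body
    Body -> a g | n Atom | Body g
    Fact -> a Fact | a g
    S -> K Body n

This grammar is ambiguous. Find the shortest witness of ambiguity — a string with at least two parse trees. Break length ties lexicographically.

p a g

length 3: p a g has 2 parse trees

Two derivations of p a g:
  K ⇒ p Atom ⇒ p Fact ⇒ p a g
  K ⇒ p Atom ⇒ p Body ⇒ p a g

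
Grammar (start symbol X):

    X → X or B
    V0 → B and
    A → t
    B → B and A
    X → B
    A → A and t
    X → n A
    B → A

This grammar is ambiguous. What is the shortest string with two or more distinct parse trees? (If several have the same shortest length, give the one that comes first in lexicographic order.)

t and t

length 1: no string has ≥2 trees
length 2: no string has ≥2 trees
length 3: t and t has 2 parse trees

Two derivations of t and t:
  X ⇒ B ⇒ B and A ⇒ A and A ⇒ t and A ⇒ t and t
  X ⇒ B ⇒ A ⇒ A and t ⇒ t and t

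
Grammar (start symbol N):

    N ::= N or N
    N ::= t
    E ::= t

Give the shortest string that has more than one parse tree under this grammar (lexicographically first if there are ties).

t or t or t

length 1: no string has ≥2 trees
length 3: no string has ≥2 trees
length 5: t or t or t has 2 parse trees

Two derivations of t or t or t:
  N ⇒ N or N ⇒ N or N or N ⇒ t or N or N ⇒ t or t or N ⇒ t or t or t
  N ⇒ N or N ⇒ t or N ⇒ t or N or N ⇒ t or t or N ⇒ t or t or t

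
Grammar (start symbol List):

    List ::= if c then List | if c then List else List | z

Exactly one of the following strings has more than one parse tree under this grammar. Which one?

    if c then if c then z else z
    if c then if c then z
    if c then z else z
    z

if c then if c then z else z: 2 trees
if c then if c then z: 1 tree
if c then z else z: 1 tree
z: 1 tree

if c then if c then z else z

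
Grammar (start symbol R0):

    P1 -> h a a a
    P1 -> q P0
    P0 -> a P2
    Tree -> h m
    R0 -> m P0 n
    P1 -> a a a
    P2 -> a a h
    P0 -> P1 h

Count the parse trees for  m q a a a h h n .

2

Parse trees for m q a a a h h n:
  [R0 m [P0 [P1 q [P0 a [P2 a a h]]] h] n]
  [R0 m [P0 [P1 q [P0 [P1 a a a] h]] h] n]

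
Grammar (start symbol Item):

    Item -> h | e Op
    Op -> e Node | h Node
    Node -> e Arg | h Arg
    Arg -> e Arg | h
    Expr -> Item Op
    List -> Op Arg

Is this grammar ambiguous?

Unambiguous

Only Item, Op, Node, Arg are reachable from Item; ignoring the rest: The reachable rules are right-linear with at most one rule per (nonterminal, next-terminal) pair. Each input token forces the next rule, so parsing is deterministic.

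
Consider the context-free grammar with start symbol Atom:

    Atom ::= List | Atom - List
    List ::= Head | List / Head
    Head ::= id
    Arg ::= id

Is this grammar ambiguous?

Unambiguous

Only Atom, List, Head are reachable from Atom; ignoring the rest: Atom → Atom - List | List  ;  List → List / Head | Head  — a left-associative chain with Head at the bottom. Each string factors uniquely by precedence.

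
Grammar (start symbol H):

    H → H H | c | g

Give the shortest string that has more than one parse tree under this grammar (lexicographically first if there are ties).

c c c

length 1: no string has ≥2 trees
length 2: no string has ≥2 trees
length 3: c c c has 2 parse trees

Two derivations of c c c:
  H ⇒ H H ⇒ H H H ⇒ c H H ⇒ c c H ⇒ c c c
  H ⇒ H H ⇒ c H ⇒ c H H ⇒ c c H ⇒ c c c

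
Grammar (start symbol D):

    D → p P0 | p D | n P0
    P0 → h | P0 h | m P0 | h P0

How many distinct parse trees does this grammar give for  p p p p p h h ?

2

Parse trees for p p p p p h h:
  [D p [D p [D p [D p [D p [P0 [P0 h] h]]]]]]
  [D p [D p [D p [D p [D p [P0 h [P0 h]]]]]]]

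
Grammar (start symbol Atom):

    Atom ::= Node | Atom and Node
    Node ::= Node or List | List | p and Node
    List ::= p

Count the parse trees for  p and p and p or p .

7

Parse trees for p and p and p or p:
  [Atom [Node [Node p and [Node p and [Node [List p]]]] or [List p]]]
  [Atom [Node p and [Node [Node p and [Node [List p]]] or [List p]]]]
  [Atom [Node p and [Node p and [Node [Node [List p]] or [List p]]]]]
  [Atom [Atom [Node [List p]]] and [Node [Node p and [Node [List p]]] or [List p]]]
  [Atom [Atom [Node [List p]]] and [Node p and [Node [Node [List p]] or [List p]]]]
  [Atom [Atom [Node p and [Node [List p]]]] and [Node [Node [List p]] or [List p]]]
  [Atom [Atom [Atom [Node [List p]]] and [Node [List p]]] and [Node [Node [List p]] or [List p]]]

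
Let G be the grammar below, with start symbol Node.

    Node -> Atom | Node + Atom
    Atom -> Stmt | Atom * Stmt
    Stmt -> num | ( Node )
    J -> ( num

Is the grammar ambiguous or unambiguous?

Only Node, Atom, Stmt are reachable from Node; ignoring the rest: This is a standard precedence ladder (Node over Atom over Stmt), with each level left-recursive on its own operator ('+' at Node, '*' at Atom). That structure is LR(1), hence unambiguous.

Unambiguous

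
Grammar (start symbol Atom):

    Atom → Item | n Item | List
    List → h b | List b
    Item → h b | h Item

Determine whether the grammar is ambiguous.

Ambiguous

Witness: h b

Derivation 1: Atom ⇒ Item ⇒ h b
Derivation 2: Atom ⇒ List ⇒ h b

Two distinct leftmost derivations for the same string.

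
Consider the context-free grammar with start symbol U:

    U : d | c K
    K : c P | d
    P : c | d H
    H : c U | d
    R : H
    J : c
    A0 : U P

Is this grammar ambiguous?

Only U, K, P, H are reachable from U; ignoring the rest: Restricted to the reachable nonterminals, every rule has the form A → t or A → t B, and no two rules for the same A share a first terminal. The grammar encodes a DFA — one run per string.

Unambiguous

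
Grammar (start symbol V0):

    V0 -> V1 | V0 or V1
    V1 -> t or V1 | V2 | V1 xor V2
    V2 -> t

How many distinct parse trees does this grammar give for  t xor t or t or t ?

2

Parse trees for t xor t or t or t:
  [V0 [V0 [V1 [V1 [V2 t]] xor [V2 t]]] or [V1 t or [V1 [V2 t]]]]
  [V0 [V0 [V0 [V1 [V1 [V2 t]] xor [V2 t]]] or [V1 [V2 t]]] or [V1 [V2 t]]]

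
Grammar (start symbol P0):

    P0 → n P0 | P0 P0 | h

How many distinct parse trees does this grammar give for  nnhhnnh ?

9

Parse trees for nnhhnnh (showing first 6 of 9):
  [P0 n [P0 n [P0 [P0 h] [P0 [P0 h] [P0 n [P0 n [P0 h]]]]]]]
  [P0 n [P0 n [P0 [P0 [P0 h] [P0 h]] [P0 n [P0 n [P0 h]]]]]]
  [P0 n [P0 [P0 n [P0 h]] [P0 [P0 h] [P0 n [P0 n [P0 h]]]]]]
  [P0 n [P0 [P0 n [P0 [P0 h] [P0 h]]] [P0 n [P0 n [P0 h]]]]]
  [P0 n [P0 [P0 [P0 n [P0 h]] [P0 h]] [P0 n [P0 n [P0 h]]]]]
  [P0 [P0 n [P0 n [P0 h]]] [P0 [P0 h] [P0 n [P0 n [P0 h]]]]]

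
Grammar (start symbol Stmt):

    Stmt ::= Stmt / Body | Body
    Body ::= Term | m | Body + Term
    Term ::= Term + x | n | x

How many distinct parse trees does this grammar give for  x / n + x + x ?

4

Parse trees for x / n + x + x:
  [Stmt [Stmt [Body [Term x]]] / [Body [Term [Term [Term n] + x] + x]]]
  [Stmt [Stmt [Body [Term x]]] / [Body [Body [Term n]] + [Term [Term x] + x]]]
  [Stmt [Stmt [Body [Term x]]] / [Body [Body [Term [Term n] + x]] + [Term x]]]
  [Stmt [Stmt [Body [Term x]]] / [Body [Body [Body [Term n]] + [Term x]] + [Term x]]]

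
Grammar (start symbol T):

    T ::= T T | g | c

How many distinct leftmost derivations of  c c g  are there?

2

Parse trees for c c g:
  [T [T c] [T [T c] [T g]]]
  [T [T [T c] [T c]] [T g]]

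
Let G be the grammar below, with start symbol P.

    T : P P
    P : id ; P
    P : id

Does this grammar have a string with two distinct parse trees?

(T is unreachable from P, so its rules don't affect L(P).) The reachable grammar is A → atom sep A | atom. Each atom is followed by either the separator (recurse) or end-of-string (stop) — no choice point.

Unambiguous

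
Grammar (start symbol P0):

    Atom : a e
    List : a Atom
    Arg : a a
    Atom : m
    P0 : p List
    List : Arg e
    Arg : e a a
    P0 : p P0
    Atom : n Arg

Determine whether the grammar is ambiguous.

Witness: p a a e

Derivation 1: P0 ⇒ p List ⇒ p a Atom ⇒ p a a e
Derivation 2: P0 ⇒ p List ⇒ p Arg e ⇒ p a a e

Two distinct leftmost derivations for the same string.

Ambiguous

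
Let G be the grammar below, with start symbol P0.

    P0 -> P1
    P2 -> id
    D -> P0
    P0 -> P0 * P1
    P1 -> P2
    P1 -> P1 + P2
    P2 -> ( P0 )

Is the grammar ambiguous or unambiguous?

Unambiguous

Only P0, P1, P2 are reachable from P0; ignoring the rest: The grammar is stratified — P0 handles '*' (left-recursive), P1 handles '+', P2 atoms. Each operator has a fixed associativity and precedence level, so every string has one parse.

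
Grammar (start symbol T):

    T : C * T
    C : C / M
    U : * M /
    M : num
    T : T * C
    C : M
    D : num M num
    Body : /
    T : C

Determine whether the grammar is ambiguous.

Witness: num * num

Derivation 1: T ⇒ C * T ⇒ M * T ⇒ num * T ⇒ num * C ⇒ num * M ⇒ num * num
Derivation 2: T ⇒ T * C ⇒ C * C ⇒ M * C ⇒ num * C ⇒ num * M ⇒ num * num

Two distinct leftmost derivations for the same string.

Ambiguous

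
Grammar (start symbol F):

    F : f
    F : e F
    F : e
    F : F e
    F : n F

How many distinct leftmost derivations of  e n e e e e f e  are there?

7

Parse trees for e n e e e e f e:
  [F e [F [F n [F e [F e [F e [F e [F f]]]]]] e]]
  [F e [F n [F e [F e [F e [F e [F [F f] e]]]]]]]
  [F e [F n [F e [F e [F e [F [F e [F f]] e]]]]]]
  [F e [F n [F e [F e [F [F e [F e [F f]]] e]]]]]
  [F e [F n [F e [F [F e [F e [F e [F f]]]] e]]]]
  [F e [F n [F [F e [F e [F e [F e [F f]]]]] e]]]
  [F [F e [F n [F e [F e [F e [F e [F f]]]]]]] e]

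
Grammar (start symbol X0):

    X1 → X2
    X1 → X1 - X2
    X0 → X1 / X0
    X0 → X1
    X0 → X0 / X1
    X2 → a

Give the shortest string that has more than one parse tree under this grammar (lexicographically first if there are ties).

length 1: no string has ≥2 trees
length 3: a / a has 2 parse trees

Two derivations of a / a:
  X0 ⇒ X1 / X0 ⇒ X2 / X0 ⇒ a / X0 ⇒ a / X1 ⇒ a / X2 ⇒ a / a
  X0 ⇒ X0 / X1 ⇒ X1 / X1 ⇒ X2 / X1 ⇒ a / X1 ⇒ a / X2 ⇒ a / a

a / a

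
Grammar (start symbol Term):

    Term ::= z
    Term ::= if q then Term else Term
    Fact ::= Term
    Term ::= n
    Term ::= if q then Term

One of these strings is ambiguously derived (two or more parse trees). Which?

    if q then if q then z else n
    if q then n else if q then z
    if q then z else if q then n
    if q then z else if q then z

if q then if q then z else n

if q then if q then z else n: 2 trees
if q then n else if q then z: 1 tree
if q then z else if q then n: 1 tree
if q then z else if q then z: 1 tree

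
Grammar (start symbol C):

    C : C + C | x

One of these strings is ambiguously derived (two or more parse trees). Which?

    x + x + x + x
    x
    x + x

x + x + x + x

x + x + x + x: 5 trees
x: 1 tree
x + x: 1 tree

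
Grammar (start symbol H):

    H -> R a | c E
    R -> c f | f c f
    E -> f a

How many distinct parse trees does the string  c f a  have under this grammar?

Parse trees for c f a:
  [H [R c f] a]
  [H c [E f a]]

2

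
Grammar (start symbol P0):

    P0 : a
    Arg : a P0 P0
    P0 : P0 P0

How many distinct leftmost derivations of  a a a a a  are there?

Parse trees for a a a a a (showing first 6 of 14):
  [P0 [P0 a] [P0 [P0 a] [P0 [P0 a] [P0 [P0 a] [P0 a]]]]]
  [P0 [P0 a] [P0 [P0 a] [P0 [P0 [P0 a] [P0 a]] [P0 a]]]]
  [P0 [P0 a] [P0 [P0 [P0 a] [P0 a]] [P0 [P0 a] [P0 a]]]]
  [P0 [P0 a] [P0 [P0 [P0 a] [P0 [P0 a] [P0 a]]] [P0 a]]]
  [P0 [P0 a] [P0 [P0 [P0 [P0 a] [P0 a]] [P0 a]] [P0 a]]]
  [P0 [P0 [P0 a] [P0 a]] [P0 [P0 a] [P0 [P0 a] [P0 a]]]]

14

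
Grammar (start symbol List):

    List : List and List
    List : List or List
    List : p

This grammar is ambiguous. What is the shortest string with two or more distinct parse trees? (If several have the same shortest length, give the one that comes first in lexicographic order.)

p and p and p

length 1: no string has ≥2 trees
length 3: no string has ≥2 trees
length 5: p and p and p has 2 parse trees

Two derivations of p and p and p:
  List ⇒ List and List ⇒ List and List and List ⇒ p and List and List ⇒ p and p and List ⇒ p and p and p
  List ⇒ List and List ⇒ p and List ⇒ p and List and List ⇒ p and p and List ⇒ p and p and p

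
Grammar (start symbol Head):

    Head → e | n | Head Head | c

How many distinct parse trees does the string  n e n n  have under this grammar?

Parse trees for n e n n:
  [Head [Head n] [Head [Head e] [Head [Head n] [Head n]]]]
  [Head [Head n] [Head [Head [Head e] [Head n]] [Head n]]]
  [Head [Head [Head n] [Head e]] [Head [Head n] [Head n]]]
  [Head [Head [Head n] [Head [Head e] [Head n]]] [Head n]]
  [Head [Head [Head [Head n] [Head e]] [Head n]] [Head n]]

5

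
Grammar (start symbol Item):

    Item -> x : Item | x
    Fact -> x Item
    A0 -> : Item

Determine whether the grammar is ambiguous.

Only Item is reachable from Item; ignoring the rest: The reachable grammar is A → atom sep A | atom. Each atom is followed by either the separator (recurse) or end-of-string (stop) — no choice point.

Unambiguous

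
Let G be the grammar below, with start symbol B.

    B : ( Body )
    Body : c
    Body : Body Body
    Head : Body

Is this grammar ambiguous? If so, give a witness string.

Witness: ( c c c )

Derivation 1: B ⇒ ( Body ) ⇒ ( Body Body ) ⇒ ( c Body ) ⇒ ( c Body Body ) ⇒ ( c c Body ) ⇒ ( c c c )
Derivation 2: B ⇒ ( Body ) ⇒ ( Body Body ) ⇒ ( Body Body Body ) ⇒ ( c Body Body ) ⇒ ( c c Body ) ⇒ ( c c c )

Two distinct leftmost derivations for the same string.

Ambiguous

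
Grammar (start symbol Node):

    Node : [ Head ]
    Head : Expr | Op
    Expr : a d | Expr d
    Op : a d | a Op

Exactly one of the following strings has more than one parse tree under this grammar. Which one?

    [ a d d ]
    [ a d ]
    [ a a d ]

[ a d ]

[ a d d ]: 1 tree
[ a d ]: 2 trees
[ a a d ]: 1 tree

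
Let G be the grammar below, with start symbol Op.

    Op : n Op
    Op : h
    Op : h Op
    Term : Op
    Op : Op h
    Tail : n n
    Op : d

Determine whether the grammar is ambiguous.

Witness: h h

Derivation 1: Op ⇒ h Op ⇒ h h
Derivation 2: Op ⇒ Op h ⇒ h h

Two distinct leftmost derivations for the same string.

Ambiguous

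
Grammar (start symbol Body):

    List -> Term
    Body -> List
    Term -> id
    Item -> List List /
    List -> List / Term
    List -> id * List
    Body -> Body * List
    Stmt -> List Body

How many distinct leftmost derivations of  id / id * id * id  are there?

Parse trees for id / id * id * id:
  [Body [Body [List [List [Term id]] / [Term id]]] * [List id * [List [Term id]]]]
  [Body [Body [Body [List [List [Term id]] / [Term id]]] * [List [Term id]]] * [List [Term id]]]

2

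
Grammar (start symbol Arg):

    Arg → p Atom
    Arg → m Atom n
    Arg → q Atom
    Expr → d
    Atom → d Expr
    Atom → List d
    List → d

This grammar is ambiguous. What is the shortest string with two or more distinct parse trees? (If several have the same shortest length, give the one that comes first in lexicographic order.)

length 3: p d d has 2 parse trees

Two derivations of p d d:
  Arg ⇒ p Atom ⇒ p d Expr ⇒ p d d
  Arg ⇒ p Atom ⇒ p List d ⇒ p d d

p d d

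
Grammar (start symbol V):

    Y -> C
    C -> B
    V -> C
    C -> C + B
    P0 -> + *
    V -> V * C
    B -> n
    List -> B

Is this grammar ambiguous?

Unambiguous

Only V, C, B are reachable from V; ignoring the rest: The grammar is stratified — V handles '*' (left-recursive), C handles '+', B atoms. Each operator has a fixed associativity and precedence level, so every string has one parse.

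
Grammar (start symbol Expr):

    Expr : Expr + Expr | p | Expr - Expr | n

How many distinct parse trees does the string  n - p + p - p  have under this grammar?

Parse trees for n - p + p - p:
  [Expr [Expr [Expr n] - [Expr p]] + [Expr [Expr p] - [Expr p]]]
  [Expr [Expr n] - [Expr [Expr p] + [Expr [Expr p] - [Expr p]]]]
  [Expr [Expr n] - [Expr [Expr [Expr p] + [Expr p]] - [Expr p]]]
  [Expr [Expr [Expr [Expr n] - [Expr p]] + [Expr p]] - [Expr p]]
  [Expr [Expr [Expr n] - [Expr [Expr p] + [Expr p]]] - [Expr p]]

5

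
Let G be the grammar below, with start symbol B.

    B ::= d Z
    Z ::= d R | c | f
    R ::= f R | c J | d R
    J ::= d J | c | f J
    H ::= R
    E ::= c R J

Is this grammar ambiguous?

(H, E are unreachable from B, so their rules don't affect L(B).) Each reachable nonterminal has at most one production per leading terminal, and all productions are right-linear; the derivation is determined token-by-token.

Unambiguous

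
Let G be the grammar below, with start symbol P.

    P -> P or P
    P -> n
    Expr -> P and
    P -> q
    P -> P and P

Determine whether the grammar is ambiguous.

Witness: n and n and n

Derivation 1: P ⇒ P and P ⇒ n and P ⇒ n and P and P ⇒ n and n and P ⇒ n and n and n
Derivation 2: P ⇒ P and P ⇒ P and P and P ⇒ n and P and P ⇒ n and n and P ⇒ n and n and n

Two distinct leftmost derivations for the same string.

Ambiguous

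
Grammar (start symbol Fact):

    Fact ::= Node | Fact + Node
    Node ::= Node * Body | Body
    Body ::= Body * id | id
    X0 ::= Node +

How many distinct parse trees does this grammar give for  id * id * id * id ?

Parse trees for id * id * id * id:
  [Fact [Node [Node [Body id]] * [Body [Body [Body id] * id] * id]]]
  [Fact [Node [Node [Node [Body id]] * [Body id]] * [Body [Body id] * id]]]
  [Fact [Node [Node [Body [Body id] * id]] * [Body [Body id] * id]]]
  [Fact [Node [Node [Node [Body id]] * [Body [Body id] * id]] * [Body id]]]
  [Fact [Node [Node [Node [Node [Body id]] * [Body id]] * [Body id]] * [Body id]]]
  [Fact [Node [Node [Node [Body [Body id] * id]] * [Body id]] * [Body id]]]
  [Fact [Node [Node [Body [Body [Body id] * id] * id]] * [Body id]]]
  [Fact [Node [Body [Body [Body [Body id] * id] * id] * id]]]

8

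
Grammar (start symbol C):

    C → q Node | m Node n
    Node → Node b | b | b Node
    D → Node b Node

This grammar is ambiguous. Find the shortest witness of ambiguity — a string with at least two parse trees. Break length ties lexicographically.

length 2: no string has ≥2 trees
length 3: q b b has 2 parse trees

Two derivations of q b b:
  C ⇒ q Node ⇒ q Node b ⇒ q b b
  C ⇒ q Node ⇒ q b Node ⇒ q b b

q b b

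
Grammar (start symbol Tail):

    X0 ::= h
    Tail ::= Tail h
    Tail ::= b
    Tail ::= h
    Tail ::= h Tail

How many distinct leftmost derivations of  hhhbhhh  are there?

Parse trees for hhhbhhh (showing first 6 of 20):
  [Tail [Tail [Tail [Tail h [Tail h [Tail h [Tail b]]]] h] h] h]
  [Tail [Tail [Tail h [Tail [Tail h [Tail h [Tail b]]] h]] h] h]
  [Tail [Tail [Tail h [Tail h [Tail [Tail h [Tail b]] h]]] h] h]
  [Tail [Tail [Tail h [Tail h [Tail h [Tail [Tail b] h]]]] h] h]
  [Tail [Tail h [Tail [Tail [Tail h [Tail h [Tail b]]] h] h]] h]
  [Tail [Tail h [Tail [Tail h [Tail [Tail h [Tail b]] h]] h]] h]

20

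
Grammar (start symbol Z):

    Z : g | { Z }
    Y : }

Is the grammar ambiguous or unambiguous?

Unambiguous

(Y is unreachable from Z, so its rules don't affect L(Z).) L(Z) is { openⁿ atom closeⁿ : n ≥ 0 }. The bracket depth fixes n, and the derivation is forced at every step.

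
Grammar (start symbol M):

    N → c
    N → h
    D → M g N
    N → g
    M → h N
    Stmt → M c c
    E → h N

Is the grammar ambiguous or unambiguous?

Unambiguous

(Stmt, D, E are unreachable from M, so their rules don't affect L(M).) Restricted to the reachable nonterminals, every rule has the form A → t or A → t B, and no two rules for the same A share a first terminal. The grammar encodes a DFA — one run per string.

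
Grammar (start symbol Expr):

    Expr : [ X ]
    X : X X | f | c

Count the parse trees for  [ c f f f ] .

5

Parse trees for [ c f f f ]:
  [Expr [ [X [X c] [X [X f] [X [X f] [X f]]]] ]]
  [Expr [ [X [X c] [X [X [X f] [X f]] [X f]]] ]]
  [Expr [ [X [X [X c] [X f]] [X [X f] [X f]]] ]]
  [Expr [ [X [X [X c] [X [X f] [X f]]] [X f]] ]]
  [Expr [ [X [X [X [X c] [X f]] [X f]] [X f]] ]]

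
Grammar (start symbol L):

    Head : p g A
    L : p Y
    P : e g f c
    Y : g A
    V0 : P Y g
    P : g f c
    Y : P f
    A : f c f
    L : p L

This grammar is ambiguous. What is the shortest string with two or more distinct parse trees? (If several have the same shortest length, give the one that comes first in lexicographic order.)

length 5: p g f c f has 2 parse trees

Two derivations of p g f c f:
  L ⇒ p Y ⇒ p g A ⇒ p g f c f
  L ⇒ p Y ⇒ p P f ⇒ p g f c f

p g f c f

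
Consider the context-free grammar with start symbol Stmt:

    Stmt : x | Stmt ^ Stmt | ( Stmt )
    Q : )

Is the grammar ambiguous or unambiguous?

Witness: x ^ x ^ x

Derivation 1: Stmt ⇒ Stmt ^ Stmt ⇒ x ^ Stmt ⇒ x ^ Stmt ^ Stmt ⇒ x ^ x ^ Stmt ⇒ x ^ x ^ x
Derivation 2: Stmt ⇒ Stmt ^ Stmt ⇒ Stmt ^ Stmt ^ Stmt ⇒ x ^ Stmt ^ Stmt ⇒ x ^ x ^ Stmt ⇒ x ^ x ^ x

Two distinct leftmost derivations for the same string.

Ambiguous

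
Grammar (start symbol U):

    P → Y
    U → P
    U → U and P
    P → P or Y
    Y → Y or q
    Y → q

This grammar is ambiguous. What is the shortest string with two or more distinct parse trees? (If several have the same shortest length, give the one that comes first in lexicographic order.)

length 1: no string has ≥2 trees
length 3: q or q has 2 parse trees

Two derivations of q or q:
  U ⇒ P ⇒ Y ⇒ Y or q ⇒ q or q
  U ⇒ P ⇒ P or Y ⇒ Y or Y ⇒ q or Y ⇒ q or q

q or q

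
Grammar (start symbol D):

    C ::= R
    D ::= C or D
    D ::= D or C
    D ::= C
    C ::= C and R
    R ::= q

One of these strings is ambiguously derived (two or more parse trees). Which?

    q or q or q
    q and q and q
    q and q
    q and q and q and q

q or q or q: 4 trees
q and q and q: 1 tree
q and q: 1 tree
q and q and q and q: 1 tree

q or q or q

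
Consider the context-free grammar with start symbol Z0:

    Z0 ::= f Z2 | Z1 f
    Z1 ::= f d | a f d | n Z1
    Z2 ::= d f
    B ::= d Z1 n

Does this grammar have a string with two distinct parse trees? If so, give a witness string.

Ambiguous

Witness: f d f

Derivation 1: Z0 ⇒ f Z2 ⇒ f d f
Derivation 2: Z0 ⇒ Z1 f ⇒ f d f

Two distinct leftmost derivations for the same string.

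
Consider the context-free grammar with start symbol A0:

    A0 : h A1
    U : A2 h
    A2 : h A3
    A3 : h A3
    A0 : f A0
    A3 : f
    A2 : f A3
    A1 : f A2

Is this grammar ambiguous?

Only A0, A1, A2, A3 are reachable from A0; ignoring the rest: Restricted to the reachable nonterminals, every rule has the form A → t or A → t B, and no two rules for the same A share a first terminal. The grammar encodes a DFA — one run per string.

Unambiguous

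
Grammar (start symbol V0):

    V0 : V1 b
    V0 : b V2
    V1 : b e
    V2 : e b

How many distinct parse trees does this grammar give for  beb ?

Parse trees for beb:
  [V0 [V1 b e] b]
  [V0 b [V2 e b]]

2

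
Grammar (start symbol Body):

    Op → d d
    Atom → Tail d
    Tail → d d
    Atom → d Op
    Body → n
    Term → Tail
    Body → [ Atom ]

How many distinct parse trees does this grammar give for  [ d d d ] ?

2

Parse trees for [ d d d ]:
  [Body [ [Atom [Tail d d] d] ]]
  [Body [ [Atom d [Op d d]] ]]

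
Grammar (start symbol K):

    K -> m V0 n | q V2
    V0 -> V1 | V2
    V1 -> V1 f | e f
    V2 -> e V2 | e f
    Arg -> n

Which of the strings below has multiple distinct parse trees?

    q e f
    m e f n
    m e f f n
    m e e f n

q e f: 1 tree
m e f n: 2 trees
m e f f n: 1 tree
m e e f n: 1 tree

m e f n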